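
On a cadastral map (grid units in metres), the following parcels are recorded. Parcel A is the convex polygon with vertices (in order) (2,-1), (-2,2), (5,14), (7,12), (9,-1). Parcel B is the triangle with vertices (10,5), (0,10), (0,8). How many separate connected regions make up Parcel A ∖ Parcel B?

2

Parcel A ∖ Parcel B splits into 2 disjoint pieces (area 67.4364, area 24.0612).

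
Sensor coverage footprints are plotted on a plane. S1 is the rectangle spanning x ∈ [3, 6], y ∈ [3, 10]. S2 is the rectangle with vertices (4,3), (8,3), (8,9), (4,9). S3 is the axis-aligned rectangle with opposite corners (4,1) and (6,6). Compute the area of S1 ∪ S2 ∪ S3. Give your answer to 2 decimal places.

By inclusion–exclusion:
Individual areas: |S1| = 21, |S2| = 24, |S3| = 10.
|S1∩S2|: x∈[4,6], y∈[3,9] → 2·6 = 12.
|S1∩S3|: x∈[4,6], y∈[3,6] → 2·3 = 6.
|S2∩S3|: x∈[4,6], y∈[3,6] → 2·3 = 6.
|S1∩S2∩S3| = 6.
|S1 ∪ S2 ∪ S3| = 55 − 24 + 6 = 37.00.

37.00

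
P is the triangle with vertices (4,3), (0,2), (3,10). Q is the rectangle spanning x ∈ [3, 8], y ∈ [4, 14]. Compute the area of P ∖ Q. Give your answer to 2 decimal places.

|P| = 14.5, |P∩Q| = 2.5714.
|P ∖ Q| = |P| − |P∩Q| = 14.5 − 2.5714 = 11.93.

11.93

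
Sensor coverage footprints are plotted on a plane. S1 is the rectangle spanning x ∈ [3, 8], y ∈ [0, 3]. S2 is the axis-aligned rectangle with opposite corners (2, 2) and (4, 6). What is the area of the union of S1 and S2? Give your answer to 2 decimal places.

By inclusion–exclusion:
Individual areas: |S1| = 15, |S2| = 8.
|S1∩S2|: x∈[3,4], y∈[2,3] → 1·1 = 1.
|S1 ∪ S2| = 23 − 1 = 22.00.

22.00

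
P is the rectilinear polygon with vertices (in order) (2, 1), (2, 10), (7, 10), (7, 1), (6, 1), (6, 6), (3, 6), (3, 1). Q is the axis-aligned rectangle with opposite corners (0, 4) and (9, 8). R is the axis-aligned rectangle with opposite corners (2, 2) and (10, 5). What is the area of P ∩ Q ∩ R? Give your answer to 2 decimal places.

2.00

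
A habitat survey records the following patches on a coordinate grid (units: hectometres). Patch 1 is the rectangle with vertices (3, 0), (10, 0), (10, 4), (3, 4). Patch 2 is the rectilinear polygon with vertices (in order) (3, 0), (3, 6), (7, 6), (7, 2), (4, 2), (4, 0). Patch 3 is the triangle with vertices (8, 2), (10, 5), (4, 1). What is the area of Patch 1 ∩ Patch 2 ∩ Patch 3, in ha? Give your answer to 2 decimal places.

0.75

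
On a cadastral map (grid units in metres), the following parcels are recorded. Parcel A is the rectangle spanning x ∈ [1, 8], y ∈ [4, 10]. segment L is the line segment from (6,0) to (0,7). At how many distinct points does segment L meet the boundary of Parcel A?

2

The segment meets the boundary at (1,5.833), (2.571,4).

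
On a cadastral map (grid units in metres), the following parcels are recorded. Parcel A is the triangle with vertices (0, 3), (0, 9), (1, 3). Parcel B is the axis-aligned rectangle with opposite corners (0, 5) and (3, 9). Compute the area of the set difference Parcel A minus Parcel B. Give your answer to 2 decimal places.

|Parcel A| = 3, |Parcel A∩Parcel B| = 1.3333.
|Parcel A ∖ Parcel B| = |Parcel A| − |Parcel A∩Parcel B| = 3 − 1.3333 = 1.67.

1.67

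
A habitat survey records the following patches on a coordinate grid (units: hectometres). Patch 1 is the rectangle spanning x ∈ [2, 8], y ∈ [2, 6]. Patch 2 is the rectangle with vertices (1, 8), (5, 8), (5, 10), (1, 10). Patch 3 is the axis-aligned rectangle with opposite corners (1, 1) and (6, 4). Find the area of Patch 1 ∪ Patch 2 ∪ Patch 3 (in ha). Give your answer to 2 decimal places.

39.00

By inclusion–exclusion:
Individual areas: |Patch 1| = 24, |Patch 2| = 8, |Patch 3| = 15.
|Patch 1∩Patch 2| = 0 (no overlap).
|Patch 1∩Patch 3|: x∈[2,6], y∈[2,4] → 4·2 = 8.
|Patch 2∩Patch 3| = 0 (no overlap).
|Patch 1∩Patch 2∩Patch 3| = 0.
|Patch 1 ∪ Patch 2 ∪ Patch 3| = 47 − 8 + 0 = 39.00.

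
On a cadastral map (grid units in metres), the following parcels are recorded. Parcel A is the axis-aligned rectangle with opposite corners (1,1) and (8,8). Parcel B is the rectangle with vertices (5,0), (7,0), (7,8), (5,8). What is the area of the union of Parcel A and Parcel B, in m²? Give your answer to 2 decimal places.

By inclusion–exclusion:
Individual areas: |Parcel A| = 49, |Parcel B| = 16.
|Parcel A∩Parcel B|: x∈[5,7], y∈[1,8] → 2·7 = 14.
|Parcel A ∪ Parcel B| = 65 − 14 = 51.00.

51.00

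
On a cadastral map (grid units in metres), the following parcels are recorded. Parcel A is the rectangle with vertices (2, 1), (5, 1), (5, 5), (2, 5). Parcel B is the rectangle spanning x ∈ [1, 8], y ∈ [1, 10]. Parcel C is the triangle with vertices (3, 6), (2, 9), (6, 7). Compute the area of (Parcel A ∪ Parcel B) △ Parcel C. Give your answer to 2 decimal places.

58.00

|Parcel A ∪ Parcel B| = 63.
|(Parcel A ∪ Parcel B) ∩ Parcel C| = 5.
|(Parcel A ∪ Parcel B) △ Parcel C| = 63 + 5 − 10 = 58.00.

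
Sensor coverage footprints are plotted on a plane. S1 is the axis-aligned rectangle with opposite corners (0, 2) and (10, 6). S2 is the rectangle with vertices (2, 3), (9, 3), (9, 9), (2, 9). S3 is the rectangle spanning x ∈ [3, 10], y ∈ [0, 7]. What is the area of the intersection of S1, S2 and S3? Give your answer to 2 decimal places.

18.00

The intersection is the polygon with vertices (9,3), (3,3), (3,6), (9,6).
By the shoelace formula its area is 18.00.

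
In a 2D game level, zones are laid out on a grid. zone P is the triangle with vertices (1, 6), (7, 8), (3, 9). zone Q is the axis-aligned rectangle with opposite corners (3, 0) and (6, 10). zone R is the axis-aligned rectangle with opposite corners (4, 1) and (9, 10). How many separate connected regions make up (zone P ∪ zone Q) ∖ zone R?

(zone P ∪ zone Q) ∖ zone R is a single connected region.

1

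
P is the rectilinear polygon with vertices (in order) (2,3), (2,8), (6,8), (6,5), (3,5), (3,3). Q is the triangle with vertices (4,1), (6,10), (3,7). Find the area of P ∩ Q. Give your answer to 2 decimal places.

5.83

The intersection is the polygon with vertices (5.556,8), (4.889,5), (3.333,5), (3,7), (4,8).
By the shoelace formula its area is 5.83.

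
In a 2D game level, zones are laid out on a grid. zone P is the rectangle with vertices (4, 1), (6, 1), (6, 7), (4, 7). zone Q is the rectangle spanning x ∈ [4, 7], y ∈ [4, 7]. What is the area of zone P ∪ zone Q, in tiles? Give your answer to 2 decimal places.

By inclusion–exclusion:
Individual areas: |zone P| = 12, |zone Q| = 9.
|zone P∩zone Q|: x∈[4,6], y∈[4,7] → 2·3 = 6.
|zone P ∪ zone Q| = 21 − 6 = 15.00.

15.00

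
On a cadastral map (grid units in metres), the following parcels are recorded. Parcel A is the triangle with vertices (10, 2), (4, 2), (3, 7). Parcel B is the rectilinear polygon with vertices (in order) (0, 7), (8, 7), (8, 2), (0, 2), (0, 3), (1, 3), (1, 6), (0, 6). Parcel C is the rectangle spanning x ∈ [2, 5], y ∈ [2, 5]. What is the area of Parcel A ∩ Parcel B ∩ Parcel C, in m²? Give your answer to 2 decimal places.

The intersection is the polygon with vertices (3.4,5), (5,5), (5,2), (4,2).
By the shoelace formula its area is 3.90.

3.90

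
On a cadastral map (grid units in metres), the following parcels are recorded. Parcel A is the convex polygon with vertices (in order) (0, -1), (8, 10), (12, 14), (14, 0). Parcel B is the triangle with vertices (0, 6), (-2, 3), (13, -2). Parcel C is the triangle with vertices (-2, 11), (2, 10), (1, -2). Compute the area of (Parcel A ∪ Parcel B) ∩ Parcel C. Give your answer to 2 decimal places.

|Parcel A ∪ Parcel B| = 119.6106.
|(Parcel A ∪ Parcel B) ∩ Parcel C| = 6.77.

6.77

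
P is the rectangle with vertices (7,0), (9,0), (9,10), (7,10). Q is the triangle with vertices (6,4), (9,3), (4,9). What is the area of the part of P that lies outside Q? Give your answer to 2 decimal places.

18.27

|P| = 20, |P∩Q| = 1.7333.
|P ∖ Q| = |P| − |P∩Q| = 20 − 1.7333 = 18.27.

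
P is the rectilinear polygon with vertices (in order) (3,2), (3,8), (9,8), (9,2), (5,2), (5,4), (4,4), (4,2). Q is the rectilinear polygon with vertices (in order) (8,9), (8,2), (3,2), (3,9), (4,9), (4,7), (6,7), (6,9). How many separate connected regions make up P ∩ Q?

P ∩ Q is a single connected region.

1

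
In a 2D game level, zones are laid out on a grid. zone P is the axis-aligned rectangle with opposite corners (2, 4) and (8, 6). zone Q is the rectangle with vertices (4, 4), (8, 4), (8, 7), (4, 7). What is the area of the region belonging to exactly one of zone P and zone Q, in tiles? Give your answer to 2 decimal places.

8.00

|zone P∩zone Q|: x∈[4,8], y∈[4,6] → 4·2 = 8.
|zone P △ zone Q| = |zone P| + |zone Q| − 2·|zone P∩zone Q| = 12 + 12 − 16 = 8.00.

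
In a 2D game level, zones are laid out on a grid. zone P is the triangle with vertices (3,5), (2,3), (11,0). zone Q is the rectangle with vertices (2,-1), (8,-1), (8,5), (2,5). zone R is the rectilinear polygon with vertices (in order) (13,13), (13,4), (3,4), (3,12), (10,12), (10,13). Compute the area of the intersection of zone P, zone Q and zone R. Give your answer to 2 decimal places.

0.80

The intersection is the polygon with vertices (4.6,4), (3,4), (3,5).
By the shoelace formula its area is 0.80.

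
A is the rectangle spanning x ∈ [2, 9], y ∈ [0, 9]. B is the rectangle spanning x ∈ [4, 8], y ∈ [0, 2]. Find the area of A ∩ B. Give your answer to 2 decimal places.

8.00

|A∩B|: x∈[4,8], y∈[0,2] → 4·2 = 8.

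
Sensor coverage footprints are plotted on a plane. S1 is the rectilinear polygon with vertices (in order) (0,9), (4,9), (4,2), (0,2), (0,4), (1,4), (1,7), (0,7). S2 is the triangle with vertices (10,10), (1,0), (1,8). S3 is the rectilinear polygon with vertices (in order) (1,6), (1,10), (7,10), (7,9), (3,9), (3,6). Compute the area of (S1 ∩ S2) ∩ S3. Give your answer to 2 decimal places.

The region (S1 ∩ S2) ∩ S3 is the polygon with vertices (1,7), (1,8), (3,8.444), (3,6), (1,6).
By the shoelace formula its area is 4.44.

4.44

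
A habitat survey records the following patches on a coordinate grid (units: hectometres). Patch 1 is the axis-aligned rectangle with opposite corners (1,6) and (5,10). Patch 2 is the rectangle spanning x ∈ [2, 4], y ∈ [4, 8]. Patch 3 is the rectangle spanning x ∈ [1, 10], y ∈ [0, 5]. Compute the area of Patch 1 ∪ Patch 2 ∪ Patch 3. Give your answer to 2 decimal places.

By inclusion–exclusion:
Individual areas: |Patch 1| = 16, |Patch 2| = 8, |Patch 3| = 45.
|Patch 1∩Patch 2|: x∈[2,4], y∈[6,8] → 2·2 = 4.
|Patch 1∩Patch 3| = 0 (no overlap).
|Patch 2∩Patch 3|: x∈[2,4], y∈[4,5] → 2·1 = 2.
|Patch 1∩Patch 2∩Patch 3| = 0.
|Patch 1 ∪ Patch 2 ∪ Patch 3| = 69 − 6 + 0 = 63.00.

63.00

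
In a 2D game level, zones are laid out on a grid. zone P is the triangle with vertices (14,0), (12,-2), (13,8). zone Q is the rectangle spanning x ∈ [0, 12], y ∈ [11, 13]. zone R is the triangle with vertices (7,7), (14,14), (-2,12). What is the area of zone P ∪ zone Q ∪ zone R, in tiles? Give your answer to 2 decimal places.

By inclusion–exclusion:
Individual areas: |zone P| = 9, |zone Q| = 24, |zone R| = 49.
|zone P∩zone Q| = 0.
|zone P∩zone R| = 0.
|zone Q∩zone R| = 21.25.
|zone P∩zone Q∩zone R| = 0.
|zone P ∪ zone Q ∪ zone R| = 82 − 21.25 + 0 = 60.75.

60.75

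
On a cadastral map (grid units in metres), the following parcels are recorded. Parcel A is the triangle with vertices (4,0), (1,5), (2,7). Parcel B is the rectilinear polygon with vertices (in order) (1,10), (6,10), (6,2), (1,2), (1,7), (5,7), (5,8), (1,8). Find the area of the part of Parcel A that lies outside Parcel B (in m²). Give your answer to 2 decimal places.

0.63

|Parcel A| = 5.5, |Parcel A∩Parcel B| = 4.8714.
|Parcel A ∖ Parcel B| = |Parcel A| − |Parcel A∩Parcel B| = 5.5 − 4.8714 = 0.63.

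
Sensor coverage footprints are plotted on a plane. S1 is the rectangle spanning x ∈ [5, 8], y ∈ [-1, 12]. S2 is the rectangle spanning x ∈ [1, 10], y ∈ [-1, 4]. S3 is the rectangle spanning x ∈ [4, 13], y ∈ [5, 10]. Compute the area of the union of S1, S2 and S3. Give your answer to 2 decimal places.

99.00

By inclusion–exclusion:
Individual areas: |S1| = 39, |S2| = 45, |S3| = 45.
|S1∩S2|: x∈[5,8], y∈[-1,4] → 3·5 = 15.
|S1∩S3|: x∈[5,8], y∈[5,10] → 3·5 = 15.
|S2∩S3| = 0 (no overlap).
|S1∩S2∩S3| = 0.
|S1 ∪ S2 ∪ S3| = 129 − 30 + 0 = 99.00.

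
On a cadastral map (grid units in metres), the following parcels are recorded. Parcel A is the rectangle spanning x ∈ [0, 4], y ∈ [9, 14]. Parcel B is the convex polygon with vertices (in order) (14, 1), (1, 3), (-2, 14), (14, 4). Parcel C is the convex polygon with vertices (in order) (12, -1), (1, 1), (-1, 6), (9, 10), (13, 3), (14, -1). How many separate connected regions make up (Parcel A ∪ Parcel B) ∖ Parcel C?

(Parcel A ∪ Parcel B) ∖ Parcel C splits into 2 disjoint pieces (area 35.7441, area 3.9661).

2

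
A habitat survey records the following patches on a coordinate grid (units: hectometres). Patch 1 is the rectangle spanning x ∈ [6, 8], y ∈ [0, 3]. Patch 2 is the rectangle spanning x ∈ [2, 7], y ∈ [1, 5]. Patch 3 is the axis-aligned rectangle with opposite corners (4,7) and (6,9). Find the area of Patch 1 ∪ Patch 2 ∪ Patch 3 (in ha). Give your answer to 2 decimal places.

By inclusion–exclusion:
Individual areas: |Patch 1| = 6, |Patch 2| = 20, |Patch 3| = 4.
|Patch 1∩Patch 2|: x∈[6,7], y∈[1,3] → 1·2 = 2.
|Patch 1∩Patch 3| = 0 (no overlap).
|Patch 2∩Patch 3| = 0 (no overlap).
|Patch 1∩Patch 2∩Patch 3| = 0.
|Patch 1 ∪ Patch 2 ∪ Patch 3| = 30 − 2 + 0 = 28.00.

28.00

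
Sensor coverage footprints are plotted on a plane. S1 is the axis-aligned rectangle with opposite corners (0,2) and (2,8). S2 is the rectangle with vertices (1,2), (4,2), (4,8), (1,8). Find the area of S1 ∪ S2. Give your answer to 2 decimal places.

24.00

By inclusion–exclusion:
Individual areas: |S1| = 12, |S2| = 18.
|S1∩S2|: x∈[1,2], y∈[2,8] → 1·6 = 6.
|S1 ∪ S2| = 30 − 6 = 24.00.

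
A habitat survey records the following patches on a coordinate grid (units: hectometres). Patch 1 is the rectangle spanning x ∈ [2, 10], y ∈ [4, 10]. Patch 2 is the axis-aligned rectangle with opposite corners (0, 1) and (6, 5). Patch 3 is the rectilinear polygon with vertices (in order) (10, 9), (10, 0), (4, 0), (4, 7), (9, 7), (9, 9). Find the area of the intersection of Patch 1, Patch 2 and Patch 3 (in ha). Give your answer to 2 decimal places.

2.00

The intersection is the polygon with vertices (6,5), (6,4), (4,4), (4,5).
By the shoelace formula its area is 2.00.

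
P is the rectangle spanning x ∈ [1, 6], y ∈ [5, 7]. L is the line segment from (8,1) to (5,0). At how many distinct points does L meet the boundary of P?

The segment lies entirely outside P and never meets its boundary.

0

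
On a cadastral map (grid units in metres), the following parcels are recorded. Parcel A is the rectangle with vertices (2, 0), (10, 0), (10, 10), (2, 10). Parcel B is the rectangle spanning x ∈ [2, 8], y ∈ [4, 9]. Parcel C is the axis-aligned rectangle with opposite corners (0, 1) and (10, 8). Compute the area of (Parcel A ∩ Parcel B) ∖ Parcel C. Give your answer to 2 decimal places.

|Parcel A ∩ Parcel B| = 30.
|(Parcel A ∩ Parcel B) ∩ Parcel C| = 24.
|(Parcel A ∩ Parcel B) ∖ Parcel C| = 30 − 24 = 6.00.

6.00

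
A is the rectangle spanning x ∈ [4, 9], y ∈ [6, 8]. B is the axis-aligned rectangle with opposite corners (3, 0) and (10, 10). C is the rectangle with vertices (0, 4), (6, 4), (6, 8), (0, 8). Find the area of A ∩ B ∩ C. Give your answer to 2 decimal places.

4.00

The intersection is the polygon with vertices (4,8), (6,8), (6,6), (4,6).
By the shoelace formula its area is 4.00.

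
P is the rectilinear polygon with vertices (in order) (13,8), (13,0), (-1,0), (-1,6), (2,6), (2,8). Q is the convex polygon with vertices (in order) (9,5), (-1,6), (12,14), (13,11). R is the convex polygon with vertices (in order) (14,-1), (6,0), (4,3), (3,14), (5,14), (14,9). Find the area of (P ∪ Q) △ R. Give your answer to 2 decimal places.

|P ∪ Q| = 139.5192.
|(P ∪ Q) ∩ R| = 91.7804.
|(P ∪ Q) △ R| = 139.5192 + 124 − 183.5607 = 79.96.

79.96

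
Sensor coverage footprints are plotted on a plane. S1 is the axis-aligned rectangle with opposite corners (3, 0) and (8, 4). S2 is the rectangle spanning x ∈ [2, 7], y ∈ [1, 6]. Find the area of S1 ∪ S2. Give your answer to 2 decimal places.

33.00

By inclusion–exclusion:
Individual areas: |S1| = 20, |S2| = 25.
|S1∩S2|: x∈[3,7], y∈[1,4] → 4·3 = 12.
|S1 ∪ S2| = 45 − 12 = 33.00.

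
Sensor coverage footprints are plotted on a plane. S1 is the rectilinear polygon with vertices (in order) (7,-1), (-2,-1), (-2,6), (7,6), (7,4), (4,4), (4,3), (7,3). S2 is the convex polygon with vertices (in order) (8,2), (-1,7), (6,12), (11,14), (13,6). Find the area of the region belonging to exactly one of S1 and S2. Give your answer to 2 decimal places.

133.04

|S1| = 60, |S2| = 91, |S1∩S2| = 8.9778.
|S1 △ S2| = |S1| + |S2| − 2·|S1∩S2| = 60 + 91 − 17.9556 = 133.04.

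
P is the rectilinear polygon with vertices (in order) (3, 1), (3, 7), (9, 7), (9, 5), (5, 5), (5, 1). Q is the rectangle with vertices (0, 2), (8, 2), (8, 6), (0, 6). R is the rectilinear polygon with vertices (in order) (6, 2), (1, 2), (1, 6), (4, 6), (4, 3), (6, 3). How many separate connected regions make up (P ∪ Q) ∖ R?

(P ∪ Q) ∖ R splits into 3 disjoint pieces (area 4, area 21, area 2).

3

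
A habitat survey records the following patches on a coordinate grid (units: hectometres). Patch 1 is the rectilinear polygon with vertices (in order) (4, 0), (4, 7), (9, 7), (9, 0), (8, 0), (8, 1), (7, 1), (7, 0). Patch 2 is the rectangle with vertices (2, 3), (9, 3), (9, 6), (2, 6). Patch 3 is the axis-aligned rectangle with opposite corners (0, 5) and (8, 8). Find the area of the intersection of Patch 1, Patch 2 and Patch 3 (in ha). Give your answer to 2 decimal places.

The intersection is the polygon with vertices (8,6), (8,5), (4,5), (4,6).
By the shoelace formula its area is 4.00.

4.00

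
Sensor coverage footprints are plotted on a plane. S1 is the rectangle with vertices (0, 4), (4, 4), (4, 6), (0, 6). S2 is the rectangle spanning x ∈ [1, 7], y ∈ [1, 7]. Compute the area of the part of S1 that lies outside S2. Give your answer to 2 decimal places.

2.00

|S1∩S2|: x∈[1,4], y∈[4,6] → 3·2 = 6.
|S1| = 8.
|S1 ∖ S2| = |S1| − |S1∩S2| = 8 − 6 = 2.00.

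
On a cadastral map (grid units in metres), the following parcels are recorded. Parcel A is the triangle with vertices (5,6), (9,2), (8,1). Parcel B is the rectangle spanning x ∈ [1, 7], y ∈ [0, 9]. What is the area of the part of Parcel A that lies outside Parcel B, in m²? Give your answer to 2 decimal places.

|Parcel A| = 4, |Parcel A∩Parcel B| = 1.3333.
|Parcel A ∖ Parcel B| = |Parcel A| − |Parcel A∩Parcel B| = 4 − 1.3333 = 2.67.

2.67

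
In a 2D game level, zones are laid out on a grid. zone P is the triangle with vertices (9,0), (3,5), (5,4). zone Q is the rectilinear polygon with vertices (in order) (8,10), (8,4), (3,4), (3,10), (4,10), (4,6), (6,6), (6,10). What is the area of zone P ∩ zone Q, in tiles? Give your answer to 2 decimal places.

0.40

The intersection is the polygon with vertices (3,5), (5,4), (4.2,4).
By the shoelace formula its area is 0.40.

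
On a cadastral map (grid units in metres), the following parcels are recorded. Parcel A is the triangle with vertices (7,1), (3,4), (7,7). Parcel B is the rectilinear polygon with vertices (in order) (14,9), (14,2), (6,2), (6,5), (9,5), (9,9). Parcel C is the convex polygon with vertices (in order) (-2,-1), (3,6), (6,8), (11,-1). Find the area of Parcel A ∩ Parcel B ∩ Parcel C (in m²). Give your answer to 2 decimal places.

The intersection is the polygon with vertices (6,2), (6,5), (7,5), (7,2).
By the shoelace formula its area is 3.00.

3.00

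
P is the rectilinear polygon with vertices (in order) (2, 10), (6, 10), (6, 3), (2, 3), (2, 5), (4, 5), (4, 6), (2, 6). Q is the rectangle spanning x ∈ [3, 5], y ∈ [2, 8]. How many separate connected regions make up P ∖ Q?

P ∖ Q splits into 2 disjoint pieces (area 15, area 2).

2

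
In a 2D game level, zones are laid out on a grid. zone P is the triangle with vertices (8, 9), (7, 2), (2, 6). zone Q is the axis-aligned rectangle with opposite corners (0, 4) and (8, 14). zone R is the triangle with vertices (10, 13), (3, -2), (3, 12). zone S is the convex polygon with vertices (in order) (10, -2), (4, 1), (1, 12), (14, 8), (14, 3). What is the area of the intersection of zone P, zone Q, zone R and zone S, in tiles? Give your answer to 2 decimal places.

12.66

The intersection is the polygon with vertices (3,5.2), (3,6.5), (8,9), (7.941,8.588), (5.8,4), (4.5,4).
By the shoelace formula its area is 12.66.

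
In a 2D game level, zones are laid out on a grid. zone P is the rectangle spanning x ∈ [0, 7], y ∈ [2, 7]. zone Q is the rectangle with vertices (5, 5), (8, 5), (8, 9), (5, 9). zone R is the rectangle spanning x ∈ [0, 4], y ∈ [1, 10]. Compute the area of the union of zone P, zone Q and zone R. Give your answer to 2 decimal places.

59.00

By inclusion–exclusion:
Individual areas: |zone P| = 35, |zone Q| = 12, |zone R| = 36.
|zone P∩zone Q|: x∈[5,7], y∈[5,7] → 2·2 = 4.
|zone P∩zone R|: x∈[0,4], y∈[2,7] → 4·5 = 20.
|zone Q∩zone R| = 0 (no overlap).
|zone P∩zone Q∩zone R| = 0.
|zone P ∪ zone Q ∪ zone R| = 83 − 24 + 0 = 59.00.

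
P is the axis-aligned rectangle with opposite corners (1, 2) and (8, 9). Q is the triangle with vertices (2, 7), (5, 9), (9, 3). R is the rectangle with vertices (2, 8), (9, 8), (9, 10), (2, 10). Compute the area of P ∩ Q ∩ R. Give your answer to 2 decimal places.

1.08

The intersection is the polygon with vertices (5,9), (5.667,8), (3.5,8).
By the shoelace formula its area is 1.08.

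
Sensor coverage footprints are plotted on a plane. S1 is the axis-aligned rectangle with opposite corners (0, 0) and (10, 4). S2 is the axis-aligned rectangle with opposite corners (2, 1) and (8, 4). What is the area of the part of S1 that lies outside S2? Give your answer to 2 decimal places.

|S1∩S2|: x∈[2,8], y∈[1,4] → 6·3 = 18.
|S1| = 40.
|S1 ∖ S2| = |S1| − |S1∩S2| = 40 − 18 = 22.00.

22.00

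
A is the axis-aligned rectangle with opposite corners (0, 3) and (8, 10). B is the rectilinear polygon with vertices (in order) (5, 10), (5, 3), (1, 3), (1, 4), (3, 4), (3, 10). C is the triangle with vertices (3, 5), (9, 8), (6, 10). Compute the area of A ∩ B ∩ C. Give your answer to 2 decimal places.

The intersection is the polygon with vertices (5,6), (3,5), (5,8.333).
By the shoelace formula its area is 2.33.

2.33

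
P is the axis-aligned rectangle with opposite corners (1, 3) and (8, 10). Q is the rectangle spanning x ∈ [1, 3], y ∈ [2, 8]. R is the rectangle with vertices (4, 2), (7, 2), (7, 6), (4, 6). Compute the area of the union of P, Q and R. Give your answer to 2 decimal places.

By inclusion–exclusion:
Individual areas: |P| = 49, |Q| = 12, |R| = 12.
|P∩Q|: x∈[1,3], y∈[3,8] → 2·5 = 10.
|P∩R|: x∈[4,7], y∈[3,6] → 3·3 = 9.
|Q∩R| = 0 (no overlap).
|P∩Q∩R| = 0.
|P ∪ Q ∪ R| = 73 − 19 + 0 = 54.00.

54.00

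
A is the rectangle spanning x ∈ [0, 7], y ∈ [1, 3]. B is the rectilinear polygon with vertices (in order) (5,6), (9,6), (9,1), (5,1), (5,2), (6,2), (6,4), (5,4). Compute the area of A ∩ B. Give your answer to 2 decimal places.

The intersection is the polygon with vertices (7,3), (7,1), (5,1), (5,2), (6,2), (6,3).
By the shoelace formula its area is 3.00.

3.00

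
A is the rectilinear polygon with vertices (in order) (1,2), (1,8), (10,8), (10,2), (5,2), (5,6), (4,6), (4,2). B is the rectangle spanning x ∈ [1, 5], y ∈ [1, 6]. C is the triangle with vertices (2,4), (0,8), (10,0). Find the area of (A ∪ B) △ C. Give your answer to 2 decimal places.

50.20

|A ∪ B| = 58.
|(A ∪ B) ∩ C| = 9.9.
|(A ∪ B) △ C| = 58 + 12 − 19.8 = 50.20.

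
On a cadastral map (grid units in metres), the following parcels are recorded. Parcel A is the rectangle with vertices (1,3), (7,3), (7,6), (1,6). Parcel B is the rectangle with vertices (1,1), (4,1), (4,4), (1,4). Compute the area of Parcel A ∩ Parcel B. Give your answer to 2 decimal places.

|Parcel A∩Parcel B|: x∈[1,4], y∈[3,4] → 3·1 = 3.

3.00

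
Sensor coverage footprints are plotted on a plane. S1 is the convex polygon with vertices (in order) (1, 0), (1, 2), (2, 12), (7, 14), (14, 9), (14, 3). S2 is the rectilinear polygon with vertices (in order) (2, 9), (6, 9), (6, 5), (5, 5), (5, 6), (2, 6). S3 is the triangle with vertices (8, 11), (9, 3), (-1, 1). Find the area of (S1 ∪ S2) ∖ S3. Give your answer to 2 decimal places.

93.91

|S1 ∪ S2| = 133.
|(S1 ∪ S2) ∩ S3| = 39.0937.
|(S1 ∪ S2) ∖ S3| = 133 − 39.0937 = 93.91.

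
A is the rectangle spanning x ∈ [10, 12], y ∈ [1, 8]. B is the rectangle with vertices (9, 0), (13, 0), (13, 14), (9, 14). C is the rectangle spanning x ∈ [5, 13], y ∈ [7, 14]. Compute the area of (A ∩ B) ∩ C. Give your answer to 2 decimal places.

The region (A ∩ B) ∩ C is the polygon with vertices (10,8), (12,8), (12,7), (10,7).
By the shoelace formula its area is 2.00.

2.00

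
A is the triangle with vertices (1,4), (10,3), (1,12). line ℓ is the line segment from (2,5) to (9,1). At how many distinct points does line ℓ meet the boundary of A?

The segment meets the boundary at (4.414,3.621).

1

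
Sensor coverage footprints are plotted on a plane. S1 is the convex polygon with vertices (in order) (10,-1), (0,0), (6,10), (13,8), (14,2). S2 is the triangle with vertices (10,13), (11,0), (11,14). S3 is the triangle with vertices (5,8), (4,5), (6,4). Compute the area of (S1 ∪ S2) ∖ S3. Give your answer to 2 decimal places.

|S1 ∪ S2| = 105.1108.
|(S1 ∪ S2) ∩ S3| = 3.5.
|(S1 ∪ S2) ∖ S3| = 105.1108 − 3.5 = 101.61.

101.61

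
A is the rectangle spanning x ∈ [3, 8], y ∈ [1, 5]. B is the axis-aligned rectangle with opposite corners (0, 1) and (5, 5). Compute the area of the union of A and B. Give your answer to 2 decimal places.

32.00

By inclusion–exclusion:
Individual areas: |A| = 20, |B| = 20.
|A∩B|: x∈[3,5], y∈[1,5] → 2·4 = 8.
|A ∪ B| = 40 − 8 = 32.00.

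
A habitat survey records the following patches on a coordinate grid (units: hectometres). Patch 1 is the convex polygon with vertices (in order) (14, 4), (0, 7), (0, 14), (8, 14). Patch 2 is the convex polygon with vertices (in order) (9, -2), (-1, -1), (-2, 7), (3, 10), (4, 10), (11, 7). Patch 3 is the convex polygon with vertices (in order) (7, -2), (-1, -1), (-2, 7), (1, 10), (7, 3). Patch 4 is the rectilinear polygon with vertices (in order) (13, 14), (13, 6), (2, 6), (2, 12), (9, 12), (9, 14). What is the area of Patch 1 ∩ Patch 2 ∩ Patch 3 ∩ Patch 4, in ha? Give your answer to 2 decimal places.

2.69

The intersection is the polygon with vertices (4.375,6.062), (2,6.571), (2,8.833).
By the shoelace formula its area is 2.69.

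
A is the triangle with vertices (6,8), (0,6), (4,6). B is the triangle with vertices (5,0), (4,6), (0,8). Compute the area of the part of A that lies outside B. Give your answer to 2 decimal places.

2.62

|A| = 4, |A∩B| = 1.3845.
|A ∖ B| = |A| − |A∩B| = 4 − 1.3845 = 2.62.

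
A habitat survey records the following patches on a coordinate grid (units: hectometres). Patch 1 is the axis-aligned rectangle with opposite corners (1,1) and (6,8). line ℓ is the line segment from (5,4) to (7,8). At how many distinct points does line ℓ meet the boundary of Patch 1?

1

The segment meets the boundary at (6,6).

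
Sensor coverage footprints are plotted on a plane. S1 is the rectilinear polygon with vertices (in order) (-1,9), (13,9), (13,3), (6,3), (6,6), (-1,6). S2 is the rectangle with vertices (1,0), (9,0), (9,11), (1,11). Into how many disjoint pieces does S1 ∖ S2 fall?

2

S1 ∖ S2 splits into 2 disjoint pieces (area 6, area 24).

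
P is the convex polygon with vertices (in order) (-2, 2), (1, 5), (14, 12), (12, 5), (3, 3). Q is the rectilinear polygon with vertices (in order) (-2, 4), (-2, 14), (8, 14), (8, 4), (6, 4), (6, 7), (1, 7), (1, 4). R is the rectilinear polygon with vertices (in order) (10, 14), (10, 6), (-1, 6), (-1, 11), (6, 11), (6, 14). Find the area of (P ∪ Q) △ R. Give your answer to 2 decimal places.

|P ∪ Q| = 131.1212.
|(P ∪ Q) ∩ R| = 54.8297.
|(P ∪ Q) △ R| = 131.1212 + 67 − 109.6593 = 88.46.

88.46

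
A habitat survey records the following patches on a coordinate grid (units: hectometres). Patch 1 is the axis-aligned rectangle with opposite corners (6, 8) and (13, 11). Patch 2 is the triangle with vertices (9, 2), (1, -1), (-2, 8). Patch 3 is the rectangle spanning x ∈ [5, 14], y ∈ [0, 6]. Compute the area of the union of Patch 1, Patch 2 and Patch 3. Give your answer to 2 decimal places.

108.14

By inclusion–exclusion:
Individual areas: |Patch 1| = 21, |Patch 2| = 40.5, |Patch 3| = 54.
|Patch 1∩Patch 2| = 0.
|Patch 1∩Patch 3| = 0 (no overlap).
|Patch 2∩Patch 3| = 7.3636.
|Patch 1∩Patch 2∩Patch 3| = 0.
|Patch 1 ∪ Patch 2 ∪ Patch 3| = 115.5 − 7.3636 + 0 = 108.14.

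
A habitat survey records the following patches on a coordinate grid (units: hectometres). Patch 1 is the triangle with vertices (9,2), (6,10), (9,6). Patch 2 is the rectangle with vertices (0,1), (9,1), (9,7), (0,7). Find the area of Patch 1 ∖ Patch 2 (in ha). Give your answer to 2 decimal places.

|Patch 1| = 6, |Patch 1∩Patch 2| = 4.3125.
|Patch 1 ∖ Patch 2| = |Patch 1| − |Patch 1∩Patch 2| = 6 − 4.3125 = 1.69.

1.69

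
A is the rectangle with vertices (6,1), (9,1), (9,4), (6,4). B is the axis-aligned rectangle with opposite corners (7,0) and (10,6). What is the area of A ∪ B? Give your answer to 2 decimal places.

By inclusion–exclusion:
Individual areas: |A| = 9, |B| = 18.
|A∩B|: x∈[7,9], y∈[1,4] → 2·3 = 6.
|A ∪ B| = 27 − 6 = 21.00.

21.00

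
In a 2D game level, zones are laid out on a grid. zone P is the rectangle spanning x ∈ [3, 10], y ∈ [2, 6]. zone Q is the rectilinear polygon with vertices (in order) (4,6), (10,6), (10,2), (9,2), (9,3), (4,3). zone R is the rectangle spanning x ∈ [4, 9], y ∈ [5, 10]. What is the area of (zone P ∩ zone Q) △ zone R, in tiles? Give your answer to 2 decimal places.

|zone P ∩ zone Q| = 19.
|(zone P ∩ zone Q) ∩ zone R| = 5.
|(zone P ∩ zone Q) △ zone R| = 19 + 25 − 10 = 34.00.

34.00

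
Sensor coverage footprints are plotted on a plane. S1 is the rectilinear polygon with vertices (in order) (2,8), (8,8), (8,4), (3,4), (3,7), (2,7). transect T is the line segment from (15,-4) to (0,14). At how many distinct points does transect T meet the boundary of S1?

2

The segment meets the boundary at (5,8), (8,4.4).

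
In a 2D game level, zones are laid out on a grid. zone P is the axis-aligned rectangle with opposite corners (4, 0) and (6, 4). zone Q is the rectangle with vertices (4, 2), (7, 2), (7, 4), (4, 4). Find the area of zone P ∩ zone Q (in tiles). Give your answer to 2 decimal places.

4.00

|zone P∩zone Q|: x∈[4,6], y∈[2,4] → 2·2 = 4.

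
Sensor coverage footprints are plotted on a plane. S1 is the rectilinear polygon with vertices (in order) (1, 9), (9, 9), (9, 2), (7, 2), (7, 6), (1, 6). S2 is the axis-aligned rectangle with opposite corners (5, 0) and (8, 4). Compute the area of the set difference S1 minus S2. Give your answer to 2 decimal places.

|S1| = 32, |S1∩S2| = 2.
|S1 ∖ S2| = |S1| − |S1∩S2| = 32 − 2 = 30.00.

30.00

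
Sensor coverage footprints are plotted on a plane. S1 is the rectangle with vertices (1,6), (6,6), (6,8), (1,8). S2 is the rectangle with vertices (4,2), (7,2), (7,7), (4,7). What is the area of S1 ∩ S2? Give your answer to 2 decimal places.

2.00

|S1∩S2|: x∈[4,6], y∈[6,7] → 2·1 = 2.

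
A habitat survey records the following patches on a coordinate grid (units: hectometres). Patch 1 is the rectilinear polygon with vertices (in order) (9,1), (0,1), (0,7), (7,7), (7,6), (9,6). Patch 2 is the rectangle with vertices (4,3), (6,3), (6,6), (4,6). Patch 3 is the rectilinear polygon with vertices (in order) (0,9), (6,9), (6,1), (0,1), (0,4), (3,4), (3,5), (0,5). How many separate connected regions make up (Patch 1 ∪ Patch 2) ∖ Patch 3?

2

(Patch 1 ∪ Patch 2) ∖ Patch 3 splits into 2 disjoint pieces (area 3, area 16).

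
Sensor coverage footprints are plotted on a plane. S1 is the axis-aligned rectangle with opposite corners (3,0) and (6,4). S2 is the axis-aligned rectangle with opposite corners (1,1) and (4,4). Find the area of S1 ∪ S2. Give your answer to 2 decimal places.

By inclusion–exclusion:
Individual areas: |S1| = 12, |S2| = 9.
|S1∩S2|: x∈[3,4], y∈[1,4] → 1·3 = 3.
|S1 ∪ S2| = 21 − 3 = 18.00.

18.00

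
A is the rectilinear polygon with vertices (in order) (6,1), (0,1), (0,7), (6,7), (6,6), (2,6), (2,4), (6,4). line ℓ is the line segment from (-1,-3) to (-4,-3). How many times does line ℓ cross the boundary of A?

The segment lies entirely outside A and never meets its boundary.

0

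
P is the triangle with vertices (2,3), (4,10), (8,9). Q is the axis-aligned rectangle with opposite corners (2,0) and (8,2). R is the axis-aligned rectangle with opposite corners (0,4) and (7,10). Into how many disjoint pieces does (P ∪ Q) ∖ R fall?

3

(P ∪ Q) ∖ R splits into 3 disjoint pieces (area 0.3571, area 0.625, area 12).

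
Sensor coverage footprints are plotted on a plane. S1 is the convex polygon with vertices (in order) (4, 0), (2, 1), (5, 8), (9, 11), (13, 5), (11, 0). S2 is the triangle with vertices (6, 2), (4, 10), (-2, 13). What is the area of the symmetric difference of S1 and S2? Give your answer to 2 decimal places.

|S1| = 77.5, |S2| = 21, |S1∩S2| = 3.8808.
|S1 △ S2| = |S1| + |S2| − 2·|S1∩S2| = 77.5 + 21 − 7.7617 = 90.74.

90.74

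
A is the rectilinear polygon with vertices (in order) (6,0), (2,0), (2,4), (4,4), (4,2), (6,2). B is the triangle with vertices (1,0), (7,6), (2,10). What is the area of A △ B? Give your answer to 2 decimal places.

|A| = 12, |B| = 27, |A∩B| = 4.
|A △ B| = |A| + |B| − 2·|A∩B| = 12 + 27 − 8 = 31.00.

31.00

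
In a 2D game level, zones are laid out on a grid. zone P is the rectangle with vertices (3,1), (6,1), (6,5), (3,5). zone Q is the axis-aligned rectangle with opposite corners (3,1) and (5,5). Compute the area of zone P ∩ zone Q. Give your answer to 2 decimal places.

|zone P∩zone Q|: x∈[3,5], y∈[1,5] → 2·4 = 8.

8.00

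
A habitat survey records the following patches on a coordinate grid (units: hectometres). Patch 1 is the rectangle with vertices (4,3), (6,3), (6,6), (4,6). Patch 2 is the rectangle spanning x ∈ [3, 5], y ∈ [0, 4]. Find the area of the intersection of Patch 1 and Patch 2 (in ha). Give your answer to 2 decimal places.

1.00

|Patch 1∩Patch 2|: x∈[4,5], y∈[3,4] → 1·1 = 1.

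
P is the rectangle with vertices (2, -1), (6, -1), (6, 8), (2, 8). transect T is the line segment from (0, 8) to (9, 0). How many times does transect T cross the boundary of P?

2

The segment meets the boundary at (6,2.667), (2,6.222).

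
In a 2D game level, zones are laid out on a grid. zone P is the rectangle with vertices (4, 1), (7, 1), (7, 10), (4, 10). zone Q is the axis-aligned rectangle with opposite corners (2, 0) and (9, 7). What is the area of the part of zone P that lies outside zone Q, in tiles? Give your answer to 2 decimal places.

9.00

|zone P∩zone Q|: x∈[4,7], y∈[1,7] → 3·6 = 18.
|zone P| = 27.
|zone P ∖ zone Q| = |zone P| − |zone P∩zone Q| = 27 − 18 = 9.00.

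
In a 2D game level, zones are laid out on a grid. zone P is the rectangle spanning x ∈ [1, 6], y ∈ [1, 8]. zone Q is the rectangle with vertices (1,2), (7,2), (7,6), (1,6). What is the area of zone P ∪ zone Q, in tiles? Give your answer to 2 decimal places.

39.00

By inclusion–exclusion:
Individual areas: |zone P| = 35, |zone Q| = 24.
|zone P∩zone Q|: x∈[1,6], y∈[2,6] → 5·4 = 20.
|zone P ∪ zone Q| = 59 − 20 = 39.00.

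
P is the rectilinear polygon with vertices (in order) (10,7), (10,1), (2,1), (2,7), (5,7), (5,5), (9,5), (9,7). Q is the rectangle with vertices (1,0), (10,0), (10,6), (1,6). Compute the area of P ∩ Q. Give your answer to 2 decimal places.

36.00

The intersection is the polygon with vertices (10,1), (2,1), (2,6), (5,6), (5,5), (9,5), (9,6), (10,6).
By the shoelace formula its area is 36.00.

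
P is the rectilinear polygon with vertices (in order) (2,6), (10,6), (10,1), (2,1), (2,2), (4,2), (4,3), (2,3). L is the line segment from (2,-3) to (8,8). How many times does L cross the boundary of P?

2

The segment meets the boundary at (6.909,6), (4.182,1).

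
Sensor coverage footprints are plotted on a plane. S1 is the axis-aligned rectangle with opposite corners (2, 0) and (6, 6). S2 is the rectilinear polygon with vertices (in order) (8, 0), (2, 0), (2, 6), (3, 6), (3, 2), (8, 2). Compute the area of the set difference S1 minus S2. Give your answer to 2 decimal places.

12.00

|S1| = 24, |S1∩S2| = 12.
|S1 ∖ S2| = |S1| − |S1∩S2| = 24 − 12 = 12.00.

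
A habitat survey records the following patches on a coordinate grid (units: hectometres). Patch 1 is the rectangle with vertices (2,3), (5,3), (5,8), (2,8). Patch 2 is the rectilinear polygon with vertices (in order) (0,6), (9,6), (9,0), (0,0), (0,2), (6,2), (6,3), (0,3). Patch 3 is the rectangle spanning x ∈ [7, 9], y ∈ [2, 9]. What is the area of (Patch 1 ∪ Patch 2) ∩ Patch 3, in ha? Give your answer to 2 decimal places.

The region (Patch 1 ∪ Patch 2) ∩ Patch 3 is the polygon with vertices (9,6), (9,2), (7,2), (7,6).
By the shoelace formula its area is 8.00.

8.00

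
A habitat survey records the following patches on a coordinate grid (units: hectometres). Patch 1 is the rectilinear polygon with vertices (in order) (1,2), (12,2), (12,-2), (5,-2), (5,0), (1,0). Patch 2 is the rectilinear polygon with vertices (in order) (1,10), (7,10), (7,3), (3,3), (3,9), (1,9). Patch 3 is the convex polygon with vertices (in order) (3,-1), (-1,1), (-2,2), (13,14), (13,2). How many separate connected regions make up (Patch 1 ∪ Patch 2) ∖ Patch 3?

2

(Patch 1 ∪ Patch 2) ∖ Patch 3 splits into 2 disjoint pieces (area 18.55, area 11.6).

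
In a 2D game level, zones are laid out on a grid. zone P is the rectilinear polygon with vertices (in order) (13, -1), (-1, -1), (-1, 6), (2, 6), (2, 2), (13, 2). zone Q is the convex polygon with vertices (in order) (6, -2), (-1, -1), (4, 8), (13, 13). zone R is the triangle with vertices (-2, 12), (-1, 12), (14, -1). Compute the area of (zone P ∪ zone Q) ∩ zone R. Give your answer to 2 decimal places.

|zone P ∪ zone Q| = 114.4.
|(zone P ∪ zone Q) ∩ zone R| = 2.36.

2.36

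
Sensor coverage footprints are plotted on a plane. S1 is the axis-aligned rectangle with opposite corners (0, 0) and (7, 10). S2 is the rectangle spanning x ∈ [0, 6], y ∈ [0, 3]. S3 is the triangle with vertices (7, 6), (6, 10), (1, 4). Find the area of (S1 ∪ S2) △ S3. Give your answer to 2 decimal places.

57.00

|S1 ∪ S2| = 70.
|(S1 ∪ S2) ∩ S3| = 13.
|(S1 ∪ S2) △ S3| = 70 + 13 − 26 = 57.00.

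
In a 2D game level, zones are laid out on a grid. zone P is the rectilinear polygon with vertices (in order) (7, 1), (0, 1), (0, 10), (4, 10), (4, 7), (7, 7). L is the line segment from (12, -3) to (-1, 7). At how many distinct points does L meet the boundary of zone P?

2

The segment meets the boundary at (0,6.231), (6.8,1).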